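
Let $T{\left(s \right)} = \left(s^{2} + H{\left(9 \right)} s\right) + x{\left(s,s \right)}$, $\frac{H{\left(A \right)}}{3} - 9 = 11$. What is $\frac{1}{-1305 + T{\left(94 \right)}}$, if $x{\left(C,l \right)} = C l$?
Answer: $\frac{1}{22007} \approx 4.544 \cdot 10^{-5}$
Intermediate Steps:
$H{\left(A \right)} = 60$ ($H{\left(A \right)} = 27 + 3 \cdot 11 = 27 + 33 = 60$)
$T{\left(s \right)} = 2 s^{2} + 60 s$ ($T{\left(s \right)} = \left(s^{2} + 60 s\right) + s s = \left(s^{2} + 60 s\right) + s^{2} = 2 s^{2} + 60 s$)
$\frac{1}{-1305 + T{\left(94 \right)}} = \frac{1}{-1305 + 2 \cdot 94 \left(30 + 94\right)} = \frac{1}{-1305 + 2 \cdot 94 \cdot 124} = \frac{1}{-1305 + 23312} = \frac{1}{22007}$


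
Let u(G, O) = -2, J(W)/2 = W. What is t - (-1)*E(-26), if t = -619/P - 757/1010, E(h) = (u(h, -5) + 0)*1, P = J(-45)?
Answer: 18763/4545 ≈ 4.1283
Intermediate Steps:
J(W) = 2*W
P = -90 (P = 2*(-45) = -90)
E(h) = -2 (E(h) = (-2 + 0)*1 = -2*1 = -2)
t = 27853/4545 (t = -619/(-90) - 757/1010 = -619*(-1/90) - 757*1/1010 = 619/90 - 757/1010 = 27853/4545 ≈ 6.1283)
t - (-1)*E(-26) = 27853/4545 - (-1)*(-2) = 27853/4545 - 1*2 = 27853/4545 - 2 = 18763/4545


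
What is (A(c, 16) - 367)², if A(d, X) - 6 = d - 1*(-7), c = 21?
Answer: 110889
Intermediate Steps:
A(d, X) = 13 + d (A(d, X) = 6 + (d - 1*(-7)) = 6 + (d + 7) = 6 + (7 + d) = 13 + d)
(A(c, 16) - 367)² = ((13 + 21) - 367)² = (34 - 367)² = (-333)² = 110889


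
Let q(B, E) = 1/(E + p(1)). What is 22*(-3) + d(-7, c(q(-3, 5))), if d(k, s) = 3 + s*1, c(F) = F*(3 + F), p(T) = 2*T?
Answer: -3065/49 ≈ -62.551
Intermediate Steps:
q(B, E) = 1/(2 + E) (q(B, E) = 1/(E + 2*1) = 1/(E + 2) = 1/(2 + E))
d(k, s) = 3 + s
22*(-3) + d(-7, c(q(-3, 5))) = 22*(-3) + (3 + (3 + 1/(2 + 5))/(2 + 5)) = -66 + (3 + (3 + 1/7)/7) = -66 + (3 + (3 + ⅐)/7) = -66 + (3 + (⅐)*(22/7)) = -66 + (3 + 22/49) = -66 + 169/49 = -3065/49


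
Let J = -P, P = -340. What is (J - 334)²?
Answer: 36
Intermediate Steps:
J = 340 (J = -1*(-340) = 340)
(J - 334)² = (340 - 334)² = 6² = 36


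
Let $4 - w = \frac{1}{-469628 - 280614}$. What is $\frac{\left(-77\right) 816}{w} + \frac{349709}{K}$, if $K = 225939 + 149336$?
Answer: $- \frac{5896371939867193}{375396213825} \approx -15707.0$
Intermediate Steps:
$K = 375275$
$w = \frac{3000969}{750242}$ ($w = 4 - \frac{1}{-469628 - 280614} = 4 - \frac{1}{-750242} = 4 - - \frac{1}{750242} = 4 + \frac{1}{750242} = \frac{3000969}{750242} \approx 4.0$)
$\frac{\left(-77\right) 816}{w} + \frac{349709}{K} = \frac{\left(-77\right) 816}{\frac{3000969}{750242}} + \frac{349709}{375275} = \left(-62832\right) \frac{750242}{3000969} + 349709 \cdot \frac{1}{375275} = - \frac{15713068448}{1000323} + \frac{349709}{375275} = - \frac{5896371939867193}{375396213825}$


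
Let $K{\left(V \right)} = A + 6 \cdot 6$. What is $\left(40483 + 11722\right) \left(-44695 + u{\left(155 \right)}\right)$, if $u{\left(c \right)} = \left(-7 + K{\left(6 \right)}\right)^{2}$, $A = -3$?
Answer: $-2298011895$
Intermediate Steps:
$K{\left(V \right)} = 33$ ($K{\left(V \right)} = -3 + 6 \cdot 6 = -3 + 36 = 33$)
$u{\left(c \right)} = 676$ ($u{\left(c \right)} = \left(-7 + 33\right)^{2} = 26^{2} = 676$)
$\left(40483 + 11722\right) \left(-44695 + u{\left(155 \right)}\right) = \left(40483 + 11722\right) \left(-44695 + 676\right) = 52205 \left(-44019\right) = -2298011895$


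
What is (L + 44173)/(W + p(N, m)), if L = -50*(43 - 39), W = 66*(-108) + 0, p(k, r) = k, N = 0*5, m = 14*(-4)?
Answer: -43973/7128 ≈ -6.1691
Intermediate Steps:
m = -56
N = 0
W = -7128 (W = -7128 + 0 = -7128)
L = -200 (L = -50*4 = -200)
(L + 44173)/(W + p(N, m)) = (-200 + 44173)/(-7128 + 0) = 43973/(-7128) = 43973*(-1/7128) = -43973/7128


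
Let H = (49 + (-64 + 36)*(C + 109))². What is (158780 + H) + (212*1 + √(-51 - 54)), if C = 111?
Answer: 37503313 + I*√105 ≈ 3.7503e+7 + 10.247*I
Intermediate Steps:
H = 37344321 (H = (49 + (-64 + 36)*(111 + 109))² = (49 - 28*220)² = (49 - 6160)² = (-6111)² = 37344321)
(158780 + H) + (212*1 + √(-51 - 54)) = (158780 + 37344321) + (212*1 + √(-51 - 54)) = 37503101 + (212 + √(-105)) = 37503101 + (212 + I*√105) = 37503313 + I*√105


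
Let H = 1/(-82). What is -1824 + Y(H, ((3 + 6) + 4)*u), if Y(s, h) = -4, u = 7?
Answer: -1828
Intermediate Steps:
H = -1/82 ≈ -0.012195
-1824 + Y(H, ((3 + 6) + 4)*u) = -1824 - 4 = -1828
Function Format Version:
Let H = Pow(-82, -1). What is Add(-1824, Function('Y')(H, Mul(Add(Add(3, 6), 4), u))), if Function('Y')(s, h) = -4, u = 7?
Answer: -1828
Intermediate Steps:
H = Rational(-1, 82) ≈ -0.012195
Add(-1824, Function('Y')(H, Mul(Add(Add(3, 6), 4), u))) = Add(-1824, -4) = -1828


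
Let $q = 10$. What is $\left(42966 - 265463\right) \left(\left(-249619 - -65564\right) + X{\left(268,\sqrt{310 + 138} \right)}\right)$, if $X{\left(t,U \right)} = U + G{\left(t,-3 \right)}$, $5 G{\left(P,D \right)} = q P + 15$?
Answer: $40831759452 - 1779976 \sqrt{7} \approx 4.0827 \cdot 10^{10}$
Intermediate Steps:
$G{\left(P,D \right)} = 3 + 2 P$ ($G{\left(P,D \right)} = \frac{10 P + 15}{5} = \frac{15 + 10 P}{5} = 3 + 2 P$)
$X{\left(t,U \right)} = 3 + U + 2 t$ ($X{\left(t,U \right)} = U + \left(3 + 2 t\right) = 3 + U + 2 t$)
$\left(42966 - 265463\right) \left(\left(-249619 - -65564\right) + X{\left(268,\sqrt{310 + 138} \right)}\right) = \left(42966 - 265463\right) \left(\left(-249619 - -65564\right) + \left(3 + \sqrt{310 + 138} + 2 \cdot 268\right)\right) = - 222497 \left(\left(-249619 + 65564\right) + \left(3 + \sqrt{448} + 536\right)\right) = - 222497 \left(-184055 + \left(3 + 8 \sqrt{7} + 536\right)\right) = - 222497 \left(-184055 + \left(539 + 8 \sqrt{7}\right)\right) = - 222497 \left(-183516 + 8 \sqrt{7}\right) = 40831759452 - 1779976 \sqrt{7}$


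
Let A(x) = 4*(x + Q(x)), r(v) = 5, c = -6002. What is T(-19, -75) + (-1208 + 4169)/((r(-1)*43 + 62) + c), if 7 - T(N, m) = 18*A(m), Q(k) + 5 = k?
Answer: 63928114/5725 ≈ 11166.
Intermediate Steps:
Q(k) = -5 + k
A(x) = -20 + 8*x (A(x) = 4*(x + (-5 + x)) = 4*(-5 + 2*x) = -20 + 8*x)
T(N, m) = 367 - 144*m (T(N, m) = 7 - 18*(-20 + 8*m) = 7 - (-360 + 144*m) = 7 + (360 - 144*m) = 367 - 144*m)
T(-19, -75) + (-1208 + 4169)/((r(-1)*43 + 62) + c) = (367 - 144*(-75)) + (-1208 + 4169)/((5*43 + 62) - 6002) = (367 + 10800) + 2961/((215 + 62) - 6002) = 11167 + 2961/(277 - 6002) = 11167 + 2961/(-5725) = 11167 + 2961*(-1/5725) = 11167 - 2961/5725 = 63928114/5725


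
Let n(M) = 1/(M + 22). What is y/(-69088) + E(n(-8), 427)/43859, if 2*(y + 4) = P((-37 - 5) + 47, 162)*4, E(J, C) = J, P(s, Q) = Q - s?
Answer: -47569743/10605457072 ≈ -0.0044854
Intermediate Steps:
n(M) = 1/(22 + M)
y = 310 (y = -4 + ((162 - ((-37 - 5) + 47))*4)/2 = -4 + ((162 - (-42 + 47))*4)/2 = -4 + ((162 - 1*5)*4)/2 = -4 + ((162 - 5)*4)/2 = -4 + (157*4)/2 = -4 + (½)*628 = -4 + 314 = 310)
y/(-69088) + E(n(-8), 427)/43859 = 310/(-69088) + 1/((22 - 8)*43859) = 310*(-1/69088) + (1/43859)/14 = -155/34544 + (1/14)*(1/43859) = -155/34544 + 1/614026 = -47569743/10605457072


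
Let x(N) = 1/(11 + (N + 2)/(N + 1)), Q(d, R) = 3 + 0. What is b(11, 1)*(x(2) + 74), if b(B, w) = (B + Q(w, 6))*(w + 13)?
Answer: 537236/37 ≈ 14520.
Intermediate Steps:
Q(d, R) = 3
b(B, w) = (3 + B)*(13 + w) (b(B, w) = (B + 3)*(w + 13) = (3 + B)*(13 + w))
x(N) = 1/(11 + (2 + N)/(1 + N))
b(11, 1)*(x(2) + 74) = (39 + 3*1 + 13*11 + 11*1)*((1 + 2)/(13 + 12*2) + 74) = (39 + 3 + 143 + 11)*(3/(13 + 24) + 74) = 196*(3/37 + 74) = 196*(2741/37) = 537236/37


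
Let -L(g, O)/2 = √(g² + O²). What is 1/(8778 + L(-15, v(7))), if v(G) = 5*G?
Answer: 4389/38523742 + 5*√58/38523742 ≈ 0.00011492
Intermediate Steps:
L(g, O) = -2*√(O² + g²) (L(g, O) = -2*√(g² + O²) = -2*√(O² + g²))
1/(8778 + L(-15, v(7))) = 1/(8778 - 2*√((5*7)² + (-15)²)) = 1/(8778 - 2*√(35² + 225)) = 1/(8778 - 2*√(1225 + 225)) = 1/(8778 - 10*√58)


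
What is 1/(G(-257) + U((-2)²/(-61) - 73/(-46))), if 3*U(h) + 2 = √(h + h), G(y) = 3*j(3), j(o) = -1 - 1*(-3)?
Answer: 67344/354899 - 3*√5989407/354899 ≈ 0.16907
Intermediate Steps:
j(o) = 2 (j(o) = -1 + 3 = 2)
G(y) = 6 (G(y) = 3*2 = 6)
U(h) = -⅔ + √2*√h/3 (U(h) = -⅔ + √(h + h)/3 = -⅔ + √(2*h)/3 = -⅔ + (√2*√h)/3 = -⅔ + √2*√h/3)
1/(G(-257) + U((-2)²/(-61) - 73/(-46))) = 1/(6 + (-⅔ + √2*√((-2)²/(-61) - 73/(-46))/3)) = 1/(6 + (-⅔ + √2*√(4*(-1/61) - 73*(-1/46))/3)) = 1/(6 + (-⅔ + √2*√(-4/61 + 73/46)/3)) = 1/(6 + (-⅔ + √2*√(4269/2806)/3)) = 1/(6 + (-⅔ + √2*(√11978814/2806)/3)) = 1/(6 + (-⅔ + √5989407/4209)) = 1/(16/3 + √5989407/4209)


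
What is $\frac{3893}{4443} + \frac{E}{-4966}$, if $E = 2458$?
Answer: $\frac{4205872}{11031969} \approx 0.38124$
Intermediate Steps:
$\frac{3893}{4443} + \frac{E}{-4966} = \frac{3893}{4443} + \frac{2458}{-4966} = 3893 \cdot \frac{1}{4443} + 2458 \left(- \frac{1}{4966}\right) = \frac{3893}{4443} - \frac{1229}{2483} = \frac{4205872}{11031969}$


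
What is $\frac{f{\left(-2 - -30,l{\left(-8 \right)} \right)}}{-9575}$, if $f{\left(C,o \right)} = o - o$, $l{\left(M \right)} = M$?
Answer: $0$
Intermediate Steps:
$f{\left(C,o \right)} = 0$
$\frac{f{\left(-2 - -30,l{\left(-8 \right)} \right)}}{-9575} = \frac{0}{-9575} = 0 \left(- \frac{1}{9575}\right) = 0$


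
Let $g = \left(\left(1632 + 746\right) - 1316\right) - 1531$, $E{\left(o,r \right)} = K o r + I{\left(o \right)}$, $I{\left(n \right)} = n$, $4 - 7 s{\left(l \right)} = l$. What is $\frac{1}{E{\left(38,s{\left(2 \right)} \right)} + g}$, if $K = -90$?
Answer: $- \frac{7}{9857} \approx -0.00071015$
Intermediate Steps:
$s{\left(l \right)} = \frac{4}{7} - \frac{l}{7}$
$E{\left(o,r \right)} = o - 90 o r$ ($E{\left(o,r \right)} = - 90 o r + o = o - 90 o r$)
$g = -469$ ($g = \left(2378 - 1316\right) - 1531 = 1062 - 1531 = -469$)
$\frac{1}{E{\left(38,s{\left(2 \right)} \right)} + g} = \frac{1}{38 \left(1 - 90 \left(\frac{4}{7} - \frac{2}{7}\right)\right) - 469} = \frac{1}{38 \left(1 - \frac{180}{7}\right) - 469} = \frac{1}{38 \left(- \frac{173}{7}\right) - 469} = \frac{1}{- \frac{6574}{7} - 469} = \frac{1}{- \frac{9857}{7}} = - \frac{7}{9857}$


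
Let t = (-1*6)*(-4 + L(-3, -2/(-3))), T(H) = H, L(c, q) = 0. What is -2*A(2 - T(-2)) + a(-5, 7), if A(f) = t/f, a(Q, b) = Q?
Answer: -17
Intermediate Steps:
t = 24 (t = (-1*6)*(-4 + 0) = -6*(-4) = 24)
A(f) = 24/f
-2*A(2 - T(-2)) + a(-5, 7) = -48/(2 - 1*(-2)) - 5 = -48/(2 + 2) - 5 = -48/4 - 5 = -2*6 - 5 = -12 - 5 = -17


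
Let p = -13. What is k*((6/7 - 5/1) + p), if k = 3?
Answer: -360/7 ≈ -51.429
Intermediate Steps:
k*((6/7 - 5/1) + p) = 3*((6/7 - 5/1) - 13) = 3*((6*(⅐) - 5*1) - 13) = 3*((6/7 - 5) - 13) = 3*(-29/7 - 13) = 3*(-120/7) = -360/7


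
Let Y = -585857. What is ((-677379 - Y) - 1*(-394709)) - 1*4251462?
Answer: -3948275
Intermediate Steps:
((-677379 - Y) - 1*(-394709)) - 1*4251462 = ((-677379 - 1*(-585857)) - 1*(-394709)) - 1*4251462 = ((-677379 + 585857) + 394709) - 4251462 = (-91522 + 394709) - 4251462 = 303187 - 4251462 = -3948275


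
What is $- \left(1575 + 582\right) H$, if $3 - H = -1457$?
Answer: $-3149220$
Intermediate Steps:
$H = 1460$ ($H = 3 - -1457 = 3 + 1457 = 1460$)
$- \left(1575 + 582\right) H = - \left(1575 + 582\right) 1460 = - 2157 \cdot 1460 = \left(-1\right) 3149220 = -3149220$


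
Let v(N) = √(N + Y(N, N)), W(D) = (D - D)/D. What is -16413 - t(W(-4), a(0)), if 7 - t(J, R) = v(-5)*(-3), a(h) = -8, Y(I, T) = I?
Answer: -16420 - 3*I*√10 ≈ -16420.0 - 9.4868*I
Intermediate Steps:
W(D) = 0 (W(D) = 0/D = 0)
v(N) = √2*√N (v(N) = √(N + N) = √(2*N) = √2*√N)
t(J, R) = 7 + 3*I*√10 (t(J, R) = 7 - √2*√(-5)*(-3) = 7 - √2*(I*√5)*(-3) = 7 - I*√10*(-3) = 7 - (-3)*I*√10 = 7 + 3*I*√10)
-16413 - t(W(-4), a(0)) = -16413 - (7 + 3*I*√10) = -16413 + (-7 - 3*I*√10) = -16420 - 3*I*√10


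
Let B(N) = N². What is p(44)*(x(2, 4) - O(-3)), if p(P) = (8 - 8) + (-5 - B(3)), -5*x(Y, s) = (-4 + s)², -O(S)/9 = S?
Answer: 378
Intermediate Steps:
O(S) = -9*S
x(Y, s) = -(-4 + s)²/5
p(P) = -14 (p(P) = (8 - 8) + (-5 - 1*3²) = 0 + (-5 - 1*9) = 0 + (-5 - 9) = 0 - 14 = -14)
p(44)*(x(2, 4) - O(-3)) = -14*(-(-4 + 4)²/5 - (-9)*(-3)) = -14*(-⅕*0² - 1*27) = -14*(-⅕*0 - 27) = -14*(0 - 27) = -14*(-27) = 378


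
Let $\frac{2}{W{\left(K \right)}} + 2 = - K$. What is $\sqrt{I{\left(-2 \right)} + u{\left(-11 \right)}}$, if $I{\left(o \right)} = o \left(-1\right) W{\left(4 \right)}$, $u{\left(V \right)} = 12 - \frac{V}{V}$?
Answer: $\frac{\sqrt{93}}{3} \approx 3.2146$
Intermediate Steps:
$u{\left(V \right)} = 11$ ($u{\left(V \right)} = 12 - 1 = 11$)
$W{\left(K \right)} = \frac{2}{-2 - K}$
$I{\left(o \right)} = \frac{o}{3}$ ($I{\left(o \right)} = o \left(-1\right) \left(- \frac{2}{2 + 4}\right) = - o \left(- \frac{2}{6}\right) = - o \left(\left(-2\right) \frac{1}{6}\right) = - o \left(- \frac{1}{3}\right) = \frac{o}{3}$)
$\sqrt{I{\left(-2 \right)} + u{\left(-11 \right)}} = \sqrt{\frac{1}{3} \left(-2\right) + 11} = \sqrt{- \frac{2}{3} + 11} = \sqrt{\frac{31}{3}} = \frac{\sqrt{93}}{3}$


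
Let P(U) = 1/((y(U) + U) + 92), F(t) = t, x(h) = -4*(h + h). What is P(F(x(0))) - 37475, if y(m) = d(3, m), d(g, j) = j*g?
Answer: -3447699/92 ≈ -37475.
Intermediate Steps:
d(g, j) = g*j
x(h) = -8*h
y(m) = 3*m
P(U) = 1/(92 + 4*U) (P(U) = 1/((3*U + U) + 92) = 1/(4*U + 92) = 1/(92 + 4*U))
P(F(x(0))) - 37475 = 1/(4*(23 - 8*0)) - 37475 = 1/(4*(23 + 0)) - 37475 = (¼)/23 - 37475 = (¼)*(1/23) - 37475 = 1/92 - 37475 = -3447699/92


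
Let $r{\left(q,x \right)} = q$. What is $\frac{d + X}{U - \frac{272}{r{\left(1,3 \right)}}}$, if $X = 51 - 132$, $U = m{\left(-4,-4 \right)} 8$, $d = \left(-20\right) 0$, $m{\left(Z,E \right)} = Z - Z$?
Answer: $\frac{81}{272} \approx 0.29779$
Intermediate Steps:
$m{\left(Z,E \right)} = 0$
$d = 0$
$U = 0$ ($U = 0 \cdot 8 = 0$)
$X = -81$
$\frac{d + X}{U - \frac{272}{r{\left(1,3 \right)}}} = \frac{0 - 81}{0 - \frac{272}{1}} = - \frac{81}{0 - 272} = - \frac{81}{-272} = \left(-81\right) \left(- \frac{1}{272}\right) = \frac{81}{272}$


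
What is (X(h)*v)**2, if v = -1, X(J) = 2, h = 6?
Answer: 4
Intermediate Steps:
(X(h)*v)**2 = (2*(-1))**2 = (-2)**2 = 4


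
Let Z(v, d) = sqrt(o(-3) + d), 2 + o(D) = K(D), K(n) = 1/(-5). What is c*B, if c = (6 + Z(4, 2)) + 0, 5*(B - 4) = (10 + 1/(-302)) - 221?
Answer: -173049/755 - 57683*I*sqrt(5)/7550 ≈ -229.2 - 17.084*I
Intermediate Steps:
K(n) = -1/5
o(D) = -11/5 (o(D) = -2 - 1/5 = -11/5)
B = -57683/1510 (B = 4 + ((10 + 1/(-302)) - 221)/5 = 4 + ((10 - 1/302) - 221)/5 = 4 + (3019/302 - 221)/5 = 4 + (1/5)*(-63723/302) = 4 - 63723/1510 = -57683/1510 ≈ -38.201)
Z(v, d) = sqrt(-11/5 + d)
c = 6 + I*sqrt(5)/5 (c = (6 + sqrt(-55 + 25*2)/5) + 0 = (6 + sqrt(-55 + 50)/5) + 0 = (6 + sqrt(-5)/5) + 0 = (6 + (I*sqrt(5))/5) + 0 = (6 + I*sqrt(5)/5) + 0 = 6 + I*sqrt(5)/5 ≈ 6.0 + 0.44721*I)
c*B = (6 + I*sqrt(5)/5)*(-57683/1510) = -173049/755 - 57683*I*sqrt(5)/7550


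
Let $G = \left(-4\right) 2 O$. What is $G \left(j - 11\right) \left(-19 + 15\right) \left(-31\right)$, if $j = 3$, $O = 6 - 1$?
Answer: $39680$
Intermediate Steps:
$O = 5$
$G = -40$ ($G = \left(-4\right) 2 \cdot 5 = \left(-8\right) 5 = -40$)
$G \left(j - 11\right) \left(-19 + 15\right) \left(-31\right) = - 40 \left(3 - 11\right) \left(-19 + 15\right) \left(-31\right) = - 40 \left(\left(-8\right) \left(-4\right)\right) \left(-31\right) = \left(-40\right) 32 \left(-31\right) = \left(-1280\right) \left(-31\right) = 39680$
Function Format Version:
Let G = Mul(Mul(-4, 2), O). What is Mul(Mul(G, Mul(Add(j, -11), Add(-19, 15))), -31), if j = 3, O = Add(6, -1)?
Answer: 39680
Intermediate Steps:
O = 5
G = -40 (G = Mul(Mul(-4, 2), 5) = Mul(-8, 5) = -40)
Mul(Mul(G, Mul(Add(j, -11), Add(-19, 15))), -31) = Mul(Mul(-40, Mul(Add(3, -11), Add(-19, 15))), -31) = Mul(Mul(-40, Mul(-8, -4)), -31) = Mul(Mul(-40, 32), -31) = Mul(-1280, -31) = 39680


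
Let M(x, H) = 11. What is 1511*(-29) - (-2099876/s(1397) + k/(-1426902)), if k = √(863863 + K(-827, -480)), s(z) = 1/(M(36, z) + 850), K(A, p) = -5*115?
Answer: 1807949417 + 59*√62/713451 ≈ 1.8079e+9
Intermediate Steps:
K(A, p) = -575
s(z) = 1/861 (s(z) = 1/(11 + 850) = 1/861)
k = 118*√62 (k = √(863863 - 575) = √863288 = 118*√62 ≈ 929.13)
1511*(-29) - (-2099876/s(1397) + k/(-1426902)) = 1511*(-29) - (-2099876/1/861 + (118*√62)/(-1426902)) = -43819 - (-2099876*861 + (118*√62)*(-1/1426902)) = -43819 - (-1807993236 - 59*√62/713451) = -43819 + (1807993236 + 59*√62/713451) = 1807949417 + 59*√62/713451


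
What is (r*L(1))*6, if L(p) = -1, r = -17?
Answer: 102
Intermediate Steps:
(r*L(1))*6 = -17*(-1)*6 = 17*6 = 102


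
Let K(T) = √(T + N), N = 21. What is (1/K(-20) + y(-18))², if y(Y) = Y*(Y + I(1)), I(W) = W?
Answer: 94249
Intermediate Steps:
K(T) = √(21 + T) (K(T) = √(T + 21) = √(21 + T))
y(Y) = Y*(1 + Y) (y(Y) = Y*(Y + 1) = Y*(1 + Y))
(1/K(-20) + y(-18))² = (1/(√(21 - 20)) - 18*(1 - 18))² = (1/(√1) - 18*(-17))² = (1/1 + 306)² = (1 + 306)² = 307² = 94249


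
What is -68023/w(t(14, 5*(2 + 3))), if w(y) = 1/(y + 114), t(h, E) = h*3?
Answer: -10611588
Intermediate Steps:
t(h, E) = 3*h
w(y) = 1/(114 + y)
-68023/w(t(14, 5*(2 + 3))) = -68023/(1/(114 + 3*14)) = -68023/(1/(114 + 42)) = -68023/(1/156) = -68023/1/156 = -68023*156 = -10611588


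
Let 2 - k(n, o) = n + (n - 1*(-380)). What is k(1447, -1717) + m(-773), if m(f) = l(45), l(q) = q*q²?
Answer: 87853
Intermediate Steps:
l(q) = q³
m(f) = 91125 (m(f) = 45³ = 91125)
k(n, o) = -378 - 2*n (k(n, o) = 2 - (n + (n - 1*(-380))) = 2 - (n + (n + 380)) = 2 - (n + (380 + n)) = 2 - (380 + 2*n) = 2 + (-380 - 2*n) = -378 - 2*n)
k(1447, -1717) + m(-773) = (-378 - 2*1447) + 91125 = (-378 - 2894) + 91125 = -3272 + 91125 = 87853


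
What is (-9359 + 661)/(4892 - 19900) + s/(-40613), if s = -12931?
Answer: 273660161/304759952 ≈ 0.89795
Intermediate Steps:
(-9359 + 661)/(4892 - 19900) + s/(-40613) = (-9359 + 661)/(4892 - 19900) - 12931/(-40613) = -8698/(-15008) - 12931*(-1/40613) = -8698*(-1/15008) + 12931/40613 = 4349/7504 + 12931/40613 = 273660161/304759952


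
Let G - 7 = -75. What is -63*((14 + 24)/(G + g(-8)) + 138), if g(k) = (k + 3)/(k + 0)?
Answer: -666702/77 ≈ -8658.5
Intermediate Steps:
g(k) = (3 + k)/k
G = -68 (G = 7 - 75 = -68)
-63*((14 + 24)/(G + g(-8)) + 138) = -63*((14 + 24)/(-68 + (3 - 8)/(-8)) + 138) = -63*(38/(-68 - ⅛*(-5)) + 138) = -63*(38/(-68 + 5/8) + 138) = -63*(38/(-539/8) + 138) = -63*(38*(-8/539) + 138) = -63*(-304/539 + 138) = -63*74078/539 = -666702/77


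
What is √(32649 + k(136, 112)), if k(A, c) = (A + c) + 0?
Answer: √32897 ≈ 181.38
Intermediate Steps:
k(A, c) = A + c
√(32649 + k(136, 112)) = √(32649 + (136 + 112)) = √(32649 + 248) = √32897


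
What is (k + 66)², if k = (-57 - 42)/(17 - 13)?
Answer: 27225/16 ≈ 1701.6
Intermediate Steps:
k = -99/4 ≈ -24.750
(k + 66)² = (-99/4 + 66)² = (165/4)² = 27225/16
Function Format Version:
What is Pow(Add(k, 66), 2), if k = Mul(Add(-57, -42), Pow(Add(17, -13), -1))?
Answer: Rational(27225, 16) ≈ 1701.6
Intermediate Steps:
k = Rational(-99, 4) (k = Mul(-99, Pow(4, -1)) = Mul(-99, Rational(1, 4)) = Rational(-99, 4) ≈ -24.750)
Pow(Add(k, 66), 2) = Pow(Add(Rational(-99, 4), 66), 2) = Pow(Rational(165, 4), 2) = Rational(27225, 16)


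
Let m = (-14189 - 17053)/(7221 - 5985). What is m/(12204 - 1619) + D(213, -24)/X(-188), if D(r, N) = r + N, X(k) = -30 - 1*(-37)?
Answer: 58868563/2180510 ≈ 26.998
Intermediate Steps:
X(k) = 7 (X(k) = -30 + 37 = 7)
D(r, N) = N + r
m = -5207/206 (m = -31242/1236 = -31242*1/1236 = -5207/206 ≈ -25.277)
m/(12204 - 1619) + D(213, -24)/X(-188) = -5207/(206*(12204 - 1619)) + (-24 + 213)/7 = -5207/206/10585 + 189*(⅐) = -5207/206*1/10585 + 27 = -5207/2180510 + 27 = 58868563/2180510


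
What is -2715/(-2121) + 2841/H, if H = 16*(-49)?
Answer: -185581/79184 ≈ -2.3437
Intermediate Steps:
H = -784
-2715/(-2121) + 2841/H = -2715/(-2121) + 2841/(-784) = -2715*(-1/2121) + 2841*(-1/784) = 905/707 - 2841/784 = -185581/79184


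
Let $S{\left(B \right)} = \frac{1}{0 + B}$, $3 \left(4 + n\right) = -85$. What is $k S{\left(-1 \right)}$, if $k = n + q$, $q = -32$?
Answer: $\frac{193}{3} \approx 64.333$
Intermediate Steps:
$n = - \frac{97}{3}$ ($n = -4 + \frac{1}{3} \left(-85\right) = -4 - \frac{85}{3} = - \frac{97}{3} \approx -32.333$)
$S{\left(B \right)} = \frac{1}{B}$
$k = - \frac{193}{3}$ ($k = - \frac{97}{3} - 32 = - \frac{193}{3} \approx -64.333$)
$k S{\left(-1 \right)} = - \frac{193}{3 \left(-1\right)} = \left(- \frac{193}{3}\right) \left(-1\right) = \frac{193}{3}$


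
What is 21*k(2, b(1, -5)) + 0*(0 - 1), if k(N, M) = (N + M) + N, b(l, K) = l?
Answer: 105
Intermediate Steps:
k(N, M) = M + 2*N (k(N, M) = (M + N) + N = M + 2*N)
21*k(2, b(1, -5)) + 0*(0 - 1) = 21*(1 + 2*2) + 0*(0 - 1) = 21*(1 + 4) + 0*(-1) = 21*5 + 0 = 105 + 0 = 105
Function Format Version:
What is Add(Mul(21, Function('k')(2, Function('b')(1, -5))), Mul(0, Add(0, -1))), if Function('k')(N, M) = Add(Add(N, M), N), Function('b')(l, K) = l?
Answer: 105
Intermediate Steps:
Function('k')(N, M) = Add(M, Mul(2, N)) (Function('k')(N, M) = Add(Add(M, N), N) = Add(M, Mul(2, N)))
Add(Mul(21, Function('k')(2, Function('b')(1, -5))), Mul(0, Add(0, -1))) = Add(Mul(21, Add(1, Mul(2, 2))), Mul(0, Add(0, -1))) = Add(Mul(21, Add(1, 4)), Mul(0, -1)) = Add(Mul(21, 5), 0) = Add(105, 0) = 105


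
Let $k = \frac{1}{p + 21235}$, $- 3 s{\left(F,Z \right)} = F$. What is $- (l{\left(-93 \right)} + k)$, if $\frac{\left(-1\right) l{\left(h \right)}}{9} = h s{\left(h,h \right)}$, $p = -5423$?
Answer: $- \frac{410273965}{15812} \approx -25947.0$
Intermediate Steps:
$s{\left(F,Z \right)} = - \frac{F}{3}$
$k = \frac{1}{15812}$ ($k = \frac{1}{-5423 + 21235} = \frac{1}{15812} \approx 6.3243 \cdot 10^{-5}$)
$l{\left(h \right)} = 3 h^{2}$ ($l{\left(h \right)} = - 9 h \left(- \frac{h}{3}\right) = - 9 \left(- \frac{h^{2}}{3}\right) = 3 h^{2}$)
$- (l{\left(-93 \right)} + k) = - (3 \left(-93\right)^{2} + \frac{1}{15812}) = - (3 \cdot 8649 + \frac{1}{15812}) = - (25947 + \frac{1}{15812}) = \left(-1\right) \frac{410273965}{15812} = - \frac{410273965}{15812}$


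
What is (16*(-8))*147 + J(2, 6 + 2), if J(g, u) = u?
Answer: -18808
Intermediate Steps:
(16*(-8))*147 + J(2, 6 + 2) = (16*(-8))*147 + (6 + 2) = -128*147 + 8 = -18816 + 8 = -18808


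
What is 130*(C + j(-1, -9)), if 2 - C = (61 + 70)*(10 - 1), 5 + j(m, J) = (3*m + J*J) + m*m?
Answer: -143390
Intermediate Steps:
j(m, J) = -5 + J**2 + m**2 + 3*m (j(m, J) = -5 + ((3*m + J*J) + m*m) = -5 + ((3*m + J**2) + m**2) = -5 + ((J**2 + 3*m) + m**2) = -5 + (J**2 + m**2 + 3*m) = -5 + J**2 + m**2 + 3*m)
C = -1177 (C = 2 - (61 + 70)*(10 - 1) = 2 - 131*9 = 2 - 1*1179 = 2 - 1179 = -1177)
130*(C + j(-1, -9)) = 130*(-1177 + (-5 + (-9)**2 + (-1)**2 + 3*(-1))) = 130*(-1177 + (-5 + 81 + 1 - 3)) = 130*(-1177 + 74) = 130*(-1103) = -143390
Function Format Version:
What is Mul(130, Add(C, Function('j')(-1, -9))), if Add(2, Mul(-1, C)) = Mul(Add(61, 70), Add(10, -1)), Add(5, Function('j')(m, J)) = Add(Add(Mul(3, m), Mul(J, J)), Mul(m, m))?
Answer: -143390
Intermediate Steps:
Function('j')(m, J) = Add(-5, Pow(J, 2), Pow(m, 2), Mul(3, m)) (Function('j')(m, J) = Add(-5, Add(Add(Mul(3, m), Mul(J, J)), Mul(m, m))) = Add(-5, Add(Add(Mul(3, m), Pow(J, 2)), Pow(m, 2))) = Add(-5, Add(Add(Pow(J, 2), Mul(3, m)), Pow(m, 2))) = Add(-5, Add(Pow(J, 2), Pow(m, 2), Mul(3, m))) = Add(-5, Pow(J, 2), Pow(m, 2), Mul(3, m)))
C = -1177 (C = Add(2, Mul(-1, Mul(Add(61, 70), Add(10, -1)))) = Add(2, Mul(-1, Mul(131, 9))) = Add(2, Mul(-1, 1179)) = Add(2, -1179) = -1177)
Mul(130, Add(C, Function('j')(-1, -9))) = Mul(130, Add(-1177, Add(-5, Pow(-9, 2), Pow(-1, 2), Mul(3, -1)))) = Mul(130, Add(-1177, Add(-5, 81, 1, -3))) = Mul(130, Add(-1177, 74)) = Mul(130, -1103) = -143390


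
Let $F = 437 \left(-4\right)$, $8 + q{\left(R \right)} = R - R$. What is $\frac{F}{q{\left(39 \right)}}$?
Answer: $\frac{437}{2} \approx 218.5$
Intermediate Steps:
$q{\left(R \right)} = -8$ ($q{\left(R \right)} = -8 + \left(R - R\right) = -8 + 0 = -8$)
$F = -1748$
$\frac{F}{q{\left(39 \right)}} = - \frac{1748}{-8} = \left(-1748\right) \left(- \frac{1}{8}\right) = \frac{437}{2}$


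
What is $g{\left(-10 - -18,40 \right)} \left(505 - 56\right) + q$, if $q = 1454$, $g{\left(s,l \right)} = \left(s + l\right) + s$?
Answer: $26598$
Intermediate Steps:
$g{\left(s,l \right)} = l + 2 s$ ($g{\left(s,l \right)} = \left(l + s\right) + s = l + 2 s$)
$g{\left(-10 - -18,40 \right)} \left(505 - 56\right) + q = \left(40 + 2 \left(-10 - -18\right)\right) \left(505 - 56\right) + 1454 = \left(40 + 2 \left(-10 + 18\right)\right) 449 + 1454 = \left(40 + 2 \cdot 8\right) 449 + 1454 = \left(40 + 16\right) 449 + 1454 = 56 \cdot 449 + 1454 = 25144 + 1454 = 26598$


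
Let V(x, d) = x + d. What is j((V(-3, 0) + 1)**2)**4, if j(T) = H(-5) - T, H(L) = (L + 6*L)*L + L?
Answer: 759333136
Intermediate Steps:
V(x, d) = d + x
H(L) = L + 7*L**2 (H(L) = (7*L)*L + L = 7*L**2 + L = L + 7*L**2)
j(T) = 170 - T (j(T) = -5*(1 + 7*(-5)) - T = -5*(1 - 35) - T = -5*(-34) - T = 170 - T)
j((V(-3, 0) + 1)**2)**4 = (170 - ((0 - 3) + 1)**2)**4 = (170 - (-3 + 1)**2)**4 = (170 - 1*(-2)**2)**4 = (170 - 1*4)**4 = (170 - 4)**4 = 166**4 = 759333136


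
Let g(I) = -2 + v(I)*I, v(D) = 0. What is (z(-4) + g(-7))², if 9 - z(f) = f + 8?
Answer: 9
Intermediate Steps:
z(f) = 1 - f (z(f) = 9 - (f + 8) = 9 - (8 + f) = 9 + (-8 - f) = 1 - f)
g(I) = -2 (g(I) = -2 + 0*I = -2 + 0 = -2)
(z(-4) + g(-7))² = ((1 - 1*(-4)) - 2)² = ((1 + 4) - 2)² = (5 - 2)² = 3² = 9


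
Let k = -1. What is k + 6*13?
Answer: 77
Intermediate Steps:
k + 6*13 = -1 + 6*13 = -1 + 78 = 77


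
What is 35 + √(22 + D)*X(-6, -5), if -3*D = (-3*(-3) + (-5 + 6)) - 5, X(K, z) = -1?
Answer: 35 - √183/3 ≈ 30.491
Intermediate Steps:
D = -5/3 (D = -((-3*(-3) + (-5 + 6)) - 5)/3 = -((9 + 1) - 5)/3 = -(10 - 5)/3 = -⅓*5 = -5/3 ≈ -1.6667)
35 + √(22 + D)*X(-6, -5) = 35 + √(22 - 5/3)*(-1) = 35 + √(61/3)*(-1) = 35 + (√183/3)*(-1) = 35 - √183/3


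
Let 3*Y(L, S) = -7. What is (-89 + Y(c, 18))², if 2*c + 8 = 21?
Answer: 75076/9 ≈ 8341.8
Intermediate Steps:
c = 13/2 (c = -4 + (½)*21 = -4 + 21/2 = 13/2 ≈ 6.5000)
Y(L, S) = -7/3 (Y(L, S) = (⅓)*(-7) = -7/3)
(-89 + Y(c, 18))² = (-89 - 7/3)² = (-274/3)² = 75076/9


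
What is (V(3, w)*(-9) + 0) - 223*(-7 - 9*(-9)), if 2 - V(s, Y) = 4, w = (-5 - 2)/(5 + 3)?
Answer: -16484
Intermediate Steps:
w = -7/8 ≈ -0.87500
V(s, Y) = -2 (V(s, Y) = 2 - 1*4 = 2 - 4 = -2)
(V(3, w)*(-9) + 0) - 223*(-7 - 9*(-9)) = (-2*(-9) + 0) - 223*(-7 - 9*(-9)) = (18 + 0) - 223*(-7 + 81) = 18 - 223*74 = 18 - 16502 = -16484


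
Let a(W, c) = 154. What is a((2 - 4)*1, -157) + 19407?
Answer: 19561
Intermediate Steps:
a((2 - 4)*1, -157) + 19407 = 154 + 19407 = 19561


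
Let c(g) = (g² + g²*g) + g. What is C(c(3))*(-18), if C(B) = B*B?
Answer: -27378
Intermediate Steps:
c(g) = g + g² + g³ (c(g) = (g² + g³) + g = g + g² + g³)
C(B) = B²
C(c(3))*(-18) = (3*(1 + 3 + 3²))²*(-18) = (3*(1 + 3 + 9))²*(-18) = (3*13)²*(-18) = 39²*(-18) = 1521*(-18) = -27378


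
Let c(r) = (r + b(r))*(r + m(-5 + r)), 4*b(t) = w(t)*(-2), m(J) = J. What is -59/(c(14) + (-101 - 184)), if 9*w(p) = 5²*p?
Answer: 531/3692 ≈ 0.14382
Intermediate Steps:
w(p) = 25*p/9 (w(p) = (5²*p)/9 = (25*p)/9 = 25*p/9)
b(t) = -25*t/18 (b(t) = ((25*t/9)*(-2))/4 = (-50*t/9)/4 = -25*t/18)
c(r) = -7*r*(-5 + 2*r)/18 (c(r) = (r - 25*r/18)*(r + (-5 + r)) = (-7*r/18)*(-5 + 2*r) = -7*r*(-5 + 2*r)/18)
-59/(c(14) + (-101 - 184)) = -59/((7/18)*14*(5 - 2*14) + (-101 - 184)) = -59/((7/18)*14*(5 - 28) - 285) = -59/((7/18)*14*(-23) - 285) = -59/(-1127/9 - 285) = -59/(-3692/9) = -59*(-9/3692) = 531/3692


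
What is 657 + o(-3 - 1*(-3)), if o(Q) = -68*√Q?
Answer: 657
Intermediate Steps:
657 + o(-3 - 1*(-3)) = 657 - 68*√(-3 - 1*(-3)) = 657 - 68*√(-3 + 3) = 657 - 68*√0 = 657 - 68*0 = 657 + 0 = 657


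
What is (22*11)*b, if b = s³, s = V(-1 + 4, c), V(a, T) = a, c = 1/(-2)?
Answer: 6534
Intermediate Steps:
c = -½ ≈ -0.50000
s = 3 (s = -1 + 4 = 3)
b = 27 (b = 3³ = 27)
(22*11)*b = (22*11)*27 = 242*27 = 6534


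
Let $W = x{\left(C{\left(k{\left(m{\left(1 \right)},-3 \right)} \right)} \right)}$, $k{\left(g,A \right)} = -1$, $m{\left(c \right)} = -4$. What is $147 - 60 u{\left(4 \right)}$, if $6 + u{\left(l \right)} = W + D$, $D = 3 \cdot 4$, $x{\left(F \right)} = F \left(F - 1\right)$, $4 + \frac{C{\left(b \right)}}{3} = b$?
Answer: $-14613$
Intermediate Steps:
$C{\left(b \right)} = -12 + 3 b$
$x{\left(F \right)} = F \left(-1 + F\right)$
$D = 12$
$W = 240$ ($W = \left(-12 + 3 \left(-1\right)\right) \left(-1 + \left(-12 + 3 \left(-1\right)\right)\right) = \left(-12 - 3\right) \left(-1 - 15\right) = - 15 \left(-1 - 15\right) = \left(-15\right) \left(-16\right) = 240$)
$u{\left(l \right)} = 246$ ($u{\left(l \right)} = -6 + \left(240 + 12\right) = -6 + 252 = 246$)
$147 - 60 u{\left(4 \right)} = 147 - 14760 = -14613$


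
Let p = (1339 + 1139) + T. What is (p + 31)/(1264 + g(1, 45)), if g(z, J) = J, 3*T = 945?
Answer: 2824/1309 ≈ 2.1574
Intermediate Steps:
T = 315 (T = (⅓)*945 = 315)
p = 2793 (p = (1339 + 1139) + 315 = 2478 + 315 = 2793)
(p + 31)/(1264 + g(1, 45)) = (2793 + 31)/(1264 + 45) = 2824/1309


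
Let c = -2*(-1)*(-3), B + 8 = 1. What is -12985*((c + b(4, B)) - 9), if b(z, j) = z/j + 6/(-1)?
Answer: 280105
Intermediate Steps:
B = -7 (B = -8 + 1 = -7)
b(z, j) = -6 + z/j (b(z, j) = z/j + 6*(-1) = z/j - 6 = -6 + z/j)
c = -6 (c = 2*(-3) = -6)
-12985*((c + b(4, B)) - 9) = -12985*((-6 + (-6 + 4/(-7))) - 9) = -12985*((-6 + (-6 + 4*(-⅐))) - 9) = -12985*((-6 + (-6 - 4/7)) - 9) = -12985*((-6 - 46/7) - 9) = -12985*(-88/7 - 9) = -12985*(-151/7) = 280105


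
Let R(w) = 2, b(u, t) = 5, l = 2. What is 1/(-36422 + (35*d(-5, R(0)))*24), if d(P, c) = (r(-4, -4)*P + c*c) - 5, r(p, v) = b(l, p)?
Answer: -1/58262 ≈ -1.7164e-5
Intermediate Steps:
r(p, v) = 5
d(P, c) = -5 + c**2 + 5*P (d(P, c) = (5*P + c*c) - 5 = (5*P + c**2) - 5 = (c**2 + 5*P) - 5 = -5 + c**2 + 5*P)
1/(-36422 + (35*d(-5, R(0)))*24) = 1/(-36422 + (35*(-5 + 2**2 + 5*(-5)))*24) = 1/(-36422 + (35*(-5 + 4 - 25))*24) = 1/(-36422 + (35*(-26))*24) = 1/(-36422 - 910*24) = 1/(-36422 - 21840) = 1/(-58262) = -1/58262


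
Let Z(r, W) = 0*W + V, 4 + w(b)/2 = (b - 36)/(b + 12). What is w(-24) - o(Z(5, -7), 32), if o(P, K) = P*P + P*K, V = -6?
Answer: 158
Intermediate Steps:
w(b) = -8 + 2*(-36 + b)/(12 + b) (w(b) = -8 + 2*((b - 36)/(b + 12)) = -8 + 2*((-36 + b)/(12 + b)) = -8 + 2*(-36 + b)/(12 + b))
Z(r, W) = -6 (Z(r, W) = 0*W - 6 = 0 - 6 = -6)
o(P, K) = P² + K*P
w(-24) - o(Z(5, -7), 32) = 6*(-28 - 1*(-24))/(12 - 24) - (-6)*(32 - 6) = 6*(-28 + 24)/(-12) - (-6)*26 = 6*(-1/12)*(-4) - 1*(-156) = 2 + 156 = 158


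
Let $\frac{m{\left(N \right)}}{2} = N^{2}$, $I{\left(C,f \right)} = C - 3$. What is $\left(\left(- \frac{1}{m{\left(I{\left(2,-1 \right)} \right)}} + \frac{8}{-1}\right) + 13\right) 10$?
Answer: $45$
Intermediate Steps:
$I{\left(C,f \right)} = -3 + C$
$m{\left(N \right)} = 2 N^{2}$
$\left(\left(- \frac{1}{m{\left(I{\left(2,-1 \right)} \right)}} + \frac{8}{-1}\right) + 13\right) 10 = \left(\left(- \frac{1}{2 \left(-3 + 2\right)^{2}} + \frac{8}{-1}\right) + 13\right) 10 = \left(\left(- \frac{1}{2 \left(-1\right)^{2}} + 8 \left(-1\right)\right) + 13\right) 10 = \left(\left(- \frac{1}{2 \cdot 1} - 8\right) + 13\right) 10 = \left(\left(- \frac{1}{2} - 8\right) + 13\right) 10 = \left(- \frac{17}{2} + 13\right) 10 = \frac{9}{2} \cdot 10 = 45$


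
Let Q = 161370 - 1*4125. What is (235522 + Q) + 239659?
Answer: 632426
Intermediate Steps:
Q = 157245 (Q = 161370 - 4125 = 157245)
(235522 + Q) + 239659 = (235522 + 157245) + 239659 = 392767 + 239659 = 632426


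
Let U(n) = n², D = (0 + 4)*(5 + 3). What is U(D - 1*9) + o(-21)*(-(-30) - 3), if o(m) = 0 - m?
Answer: 1096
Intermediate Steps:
o(m) = -m
D = 32 (D = 4*8 = 32)
U(D - 1*9) + o(-21)*(-(-30) - 3) = (32 - 1*9)² + (-1*(-21))*(-(-30) - 3) = (32 - 9)² + 21*(-6*(-5) - 3) = 23² + 21*(30 - 3) = 529 + 21*27 = 529 + 567 = 1096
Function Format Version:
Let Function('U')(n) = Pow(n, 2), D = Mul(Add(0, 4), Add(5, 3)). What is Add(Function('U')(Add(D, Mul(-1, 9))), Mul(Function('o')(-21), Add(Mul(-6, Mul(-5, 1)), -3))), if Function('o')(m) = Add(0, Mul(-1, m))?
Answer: 1096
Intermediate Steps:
Function('o')(m) = Mul(-1, m)
D = 32 (D = Mul(4, 8) = 32)
Add(Function('U')(Add(D, Mul(-1, 9))), Mul(Function('o')(-21), Add(Mul(-6, Mul(-5, 1)), -3))) = Add(Pow(Add(32, Mul(-1, 9)), 2), Mul(Mul(-1, -21), Add(Mul(-6, Mul(-5, 1)), -3))) = Add(Pow(Add(32, -9), 2), Mul(21, Add(Mul(-6, -5), -3))) = Add(Pow(23, 2), Mul(21, Add(30, -3))) = Add(529, Mul(21, 27)) = Add(529, 567) = 1096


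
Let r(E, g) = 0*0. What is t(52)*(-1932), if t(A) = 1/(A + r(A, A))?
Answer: -483/13 ≈ -37.154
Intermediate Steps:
r(E, g) = 0
t(A) = 1/A (t(A) = 1/(A + 0) = 1/A)
t(52)*(-1932) = -1932/52 = (1/52)*(-1932) = -483/13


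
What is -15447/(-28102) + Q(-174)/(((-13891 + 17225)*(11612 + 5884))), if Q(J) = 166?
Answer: 225263469685/409809105432 ≈ 0.54968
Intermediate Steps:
-15447/(-28102) + Q(-174)/(((-13891 + 17225)*(11612 + 5884))) = -15447/(-28102) + 166/(((-13891 + 17225)*(11612 + 5884))) = -15447*(-1/28102) + 166/((3334*17496)) = 15447/28102 + 166/58331664 = 15447/28102 + 166*(1/58331664) = 15447/28102 + 83/29165832 = 225263469685/409809105432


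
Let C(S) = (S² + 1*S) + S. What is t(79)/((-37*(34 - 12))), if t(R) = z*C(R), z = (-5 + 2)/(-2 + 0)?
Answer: -19197/1628 ≈ -11.792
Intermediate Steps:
z = 3/2 (z = -3/(-2) = -3*(-½) = 3/2 ≈ 1.5000)
C(S) = S² + 2*S (C(S) = (S² + S) + S = (S + S²) + S = S² + 2*S)
t(R) = 3*R*(2 + R)/2 (t(R) = 3*(R*(2 + R))/2 = 3*R*(2 + R)/2)
t(79)/((-37*(34 - 12))) = ((3/2)*79*(2 + 79))/((-37*(34 - 12))) = ((3/2)*79*81)/((-37*22)) = (19197/2)/(-814) = (19197/2)*(-1/814) = -19197/1628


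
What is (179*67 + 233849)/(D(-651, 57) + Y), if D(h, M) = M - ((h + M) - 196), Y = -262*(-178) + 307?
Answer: 122921/23895 ≈ 5.1442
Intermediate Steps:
Y = 46943 (Y = 46636 + 307 = 46943)
D(h, M) = 196 - h (D(h, M) = M - ((M + h) - 196) = M - (-196 + M + h) = M + (196 - M - h) = 196 - h)
(179*67 + 233849)/(D(-651, 57) + Y) = (179*67 + 233849)/((196 - 1*(-651)) + 46943) = (11993 + 233849)/((196 + 651) + 46943) = 245842/(847 + 46943) = 245842/47790 = 245842*(1/47790) = 122921/23895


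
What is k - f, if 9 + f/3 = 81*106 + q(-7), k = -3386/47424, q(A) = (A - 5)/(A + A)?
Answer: -4271372971/165984 ≈ -25734.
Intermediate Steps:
q(A) = (-5 + A)/(2*A) (q(A) = (-5 + A)/((2*A)) = (-5 + A)*(1/(2*A)) = (-5 + A)/(2*A))
k = -1693/23712 (k = -3386*1/47424 = -1693/23712 ≈ -0.071398)
f = 180135/7 (f = -27 + 3*(81*106 + (1/2)*(-5 - 7)/(-7)) = -27 + 3*(8586 + (1/2)*(-1/7)*(-12)) = -27 + 3*(8586 + 6/7) = -27 + 3*(60108/7) = -27 + 180324/7 = 180135/7 ≈ 25734.)
k - f = -1693/23712 - 1*180135/7 = -1693/23712 - 180135/7 = -4271372971/165984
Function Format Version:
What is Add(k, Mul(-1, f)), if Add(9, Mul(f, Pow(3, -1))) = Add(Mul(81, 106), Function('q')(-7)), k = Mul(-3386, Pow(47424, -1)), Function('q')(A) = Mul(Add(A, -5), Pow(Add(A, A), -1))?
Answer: Rational(-4271372971, 165984) ≈ -25734.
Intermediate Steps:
Function('q')(A) = Mul(Rational(1, 2), Pow(A, -1), Add(-5, A)) (Function('q')(A) = Mul(Add(-5, A), Pow(Mul(2, A), -1)) = Mul(Add(-5, A), Mul(Rational(1, 2), Pow(A, -1))) = Mul(Rational(1, 2), Pow(A, -1), Add(-5, A)))
k = Rational(-1693, 23712) (k = Mul(-3386, Rational(1, 47424)) = Rational(-1693, 23712) ≈ -0.071398)
f = Rational(180135, 7) (f = Add(-27, Mul(3, Add(Mul(81, 106), Mul(Rational(1, 2), Pow(-7, -1), Add(-5, -7))))) = Add(-27, Mul(3, Add(8586, Mul(Rational(1, 2), Rational(-1, 7), -12)))) = Add(-27, Mul(3, Add(8586, Rational(6, 7)))) = Add(-27, Mul(3, Rational(60108, 7))) = Add(-27, Rational(180324, 7)) = Rational(180135, 7) ≈ 25734.)
Add(k, Mul(-1, f)) = Add(Rational(-1693, 23712), Mul(-1, Rational(180135, 7))) = Add(Rational(-1693, 23712), Rational(-180135, 7)) = Rational(-4271372971, 165984)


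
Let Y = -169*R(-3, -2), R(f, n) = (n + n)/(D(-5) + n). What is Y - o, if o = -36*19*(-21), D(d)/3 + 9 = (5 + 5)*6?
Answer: -2168288/151 ≈ -14360.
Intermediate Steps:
D(d) = 153 (D(d) = -27 + 3*((5 + 5)*6) = -27 + 3*(10*6) = -27 + 3*60 = -27 + 180 = 153)
o = 14364 (o = -684*(-21) = 14364)
R(f, n) = 2*n/(153 + n) (R(f, n) = (n + n)/(153 + n) = (2*n)/(153 + n) = 2*n/(153 + n))
Y = 676/151 (Y = -338*(-2)/(153 - 2) = -338*(-2)/151 = -169*(-4/151) = 676/151 ≈ 4.4768)
Y - o = 676/151 - 1*14364 = 676/151 - 14364 = -2168288/151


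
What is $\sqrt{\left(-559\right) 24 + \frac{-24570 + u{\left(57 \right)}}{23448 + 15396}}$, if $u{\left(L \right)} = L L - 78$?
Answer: $\frac{i \sqrt{562323550737}}{6474} \approx 115.83 i$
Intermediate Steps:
$u{\left(L \right)} = -78 + L^{2}$ ($u{\left(L \right)} = L^{2} - 78 = -78 + L^{2}$)
$\sqrt{\left(-559\right) 24 + \frac{-24570 + u{\left(57 \right)}}{23448 + 15396}} = \sqrt{\left(-559\right) 24 + \frac{-24570 - \left(78 - 57^{2}\right)}{23448 + 15396}} = \sqrt{-13416 + \frac{-24570 + \left(-78 + 3249\right)}{38844}} = \sqrt{-13416 + \left(-24570 + 3171\right) \frac{1}{38844}} = \sqrt{-13416 - \frac{7133}{12948}} = \sqrt{- \frac{173717501}{12948}} = \frac{i \sqrt{562323550737}}{6474}$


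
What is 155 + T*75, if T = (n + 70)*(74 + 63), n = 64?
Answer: 1377005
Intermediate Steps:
T = 18358 (T = (64 + 70)*(74 + 63) = 134*137 = 18358)
155 + T*75 = 155 + 18358*75 = 155 + 1376850 = 1377005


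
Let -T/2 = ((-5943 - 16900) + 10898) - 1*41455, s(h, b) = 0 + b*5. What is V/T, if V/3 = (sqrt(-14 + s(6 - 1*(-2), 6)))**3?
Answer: 4/2225 ≈ 0.0017978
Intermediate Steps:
s(h, b) = 5*b (s(h, b) = 0 + 5*b = 5*b)
T = 106800 (T = -2*(((-5943 - 16900) + 10898) - 1*41455) = -2*((-22843 + 10898) - 41455) = -2*(-11945 - 41455) = -2*(-53400) = 106800)
V = 192 (V = 3*(sqrt(-14 + 5*6))**3 = 3*(sqrt(-14 + 30))**3 = 3*(sqrt(16))**3 = 3*4**3 = 3*64 = 192)
V/T = 192/106800 = 192*(1/106800) = 4/2225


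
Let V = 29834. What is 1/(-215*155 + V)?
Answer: -1/3491 ≈ -0.00028645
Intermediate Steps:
1/(-215*155 + V) = 1/(-215*155 + 29834) = 1/(-33325 + 29834) = 1/(-3491) = -1/3491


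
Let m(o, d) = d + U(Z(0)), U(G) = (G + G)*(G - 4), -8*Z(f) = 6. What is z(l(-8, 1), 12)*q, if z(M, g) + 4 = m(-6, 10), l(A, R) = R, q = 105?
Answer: 11025/8 ≈ 1378.1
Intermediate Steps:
Z(f) = -¾ (Z(f) = -⅛*6 = -¾)
U(G) = 2*G*(-4 + G) (U(G) = (2*G)*(-4 + G) = 2*G*(-4 + G))
m(o, d) = 57/8 + d (m(o, d) = d + 2*(-¾)*(-4 - ¾) = d + 2*(-¾)*(-19/4) = d + 57/8 = 57/8 + d)
z(M, g) = 105/8 (z(M, g) = -4 + (57/8 + 10) = -4 + 137/8 = 105/8)
z(l(-8, 1), 12)*q = (105/8)*105 = 11025/8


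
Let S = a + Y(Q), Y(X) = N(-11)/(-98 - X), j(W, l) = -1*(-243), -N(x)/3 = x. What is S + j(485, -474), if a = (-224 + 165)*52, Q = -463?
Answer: -1031092/365 ≈ -2824.9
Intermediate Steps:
N(x) = -3*x
j(W, l) = 243
Y(X) = 33/(-98 - X) (Y(X) = (-3*(-11))/(-98 - X) = 33/(-98 - X))
a = -3068 (a = -59*52 = -3068)
S = -1119787/365 (S = -3068 - 33/(98 - 463) = -3068 - 33/(-365) = -3068 - 33*(-1/365) = -3068 + 33/365 = -1119787/365 ≈ -3067.9)
S + j(485, -474) = -1119787/365 + 243 = -1031092/365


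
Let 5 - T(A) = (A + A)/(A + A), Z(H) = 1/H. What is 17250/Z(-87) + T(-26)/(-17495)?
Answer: -26255621254/17495 ≈ -1.5008e+6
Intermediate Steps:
T(A) = 4 (T(A) = 5 - (A + A)/(A + A) = 5 - 2*A/(2*A) = 5 - 2*A*1/(2*A) = 5 - 1*1 = 5 - 1 = 4)
17250/Z(-87) + T(-26)/(-17495) = 17250/(1/(-87)) + 4/(-17495) = 17250/(-1/87) + 4*(-1/17495) = 17250*(-87) - 4/17495 = -1500750 - 4/17495 = -26255621254/17495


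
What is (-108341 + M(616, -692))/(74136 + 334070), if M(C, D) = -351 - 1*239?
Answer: -108931/408206 ≈ -0.26685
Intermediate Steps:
M(C, D) = -590 (M(C, D) = -351 - 239 = -590)
(-108341 + M(616, -692))/(74136 + 334070) = (-108341 - 590)/(74136 + 334070) = -108931/408206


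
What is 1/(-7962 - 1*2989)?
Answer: -1/10951 ≈ -9.1316e-5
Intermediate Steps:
1/(-7962 - 1*2989) = 1/(-7962 - 2989) = 1/(-10951) = -1/10951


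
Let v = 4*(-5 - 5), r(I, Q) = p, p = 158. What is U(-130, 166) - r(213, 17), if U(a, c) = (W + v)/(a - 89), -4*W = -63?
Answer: -138311/876 ≈ -157.89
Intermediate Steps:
W = 63/4 (W = -¼*(-63) = 63/4 ≈ 15.750)
r(I, Q) = 158
v = -40 (v = 4*(-10) = -40)
U(a, c) = -97/(4*(-89 + a)) (U(a, c) = (63/4 - 40)/(a - 89) = -97/(4*(-89 + a)))
U(-130, 166) - r(213, 17) = -97/(-356 + 4*(-130)) - 1*158 = -97/(-356 - 520) - 158 = -97/(-876) - 158 = -97*(-1/876) - 158 = 97/876 - 158 = -138311/876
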